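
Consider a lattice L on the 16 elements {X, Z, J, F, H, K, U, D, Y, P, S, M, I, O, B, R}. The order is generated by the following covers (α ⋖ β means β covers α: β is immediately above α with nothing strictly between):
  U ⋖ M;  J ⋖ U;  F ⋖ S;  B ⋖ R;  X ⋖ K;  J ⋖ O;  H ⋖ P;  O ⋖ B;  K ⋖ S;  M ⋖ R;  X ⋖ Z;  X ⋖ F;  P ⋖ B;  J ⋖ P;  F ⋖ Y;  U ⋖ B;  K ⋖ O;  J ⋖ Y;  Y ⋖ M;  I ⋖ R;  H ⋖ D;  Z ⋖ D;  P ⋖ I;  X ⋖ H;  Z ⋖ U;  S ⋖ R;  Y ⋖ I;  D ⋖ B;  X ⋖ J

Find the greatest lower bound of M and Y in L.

Common lower bounds of {M, Y}: F, J, X, Y.
The greatest among these is Y.

Y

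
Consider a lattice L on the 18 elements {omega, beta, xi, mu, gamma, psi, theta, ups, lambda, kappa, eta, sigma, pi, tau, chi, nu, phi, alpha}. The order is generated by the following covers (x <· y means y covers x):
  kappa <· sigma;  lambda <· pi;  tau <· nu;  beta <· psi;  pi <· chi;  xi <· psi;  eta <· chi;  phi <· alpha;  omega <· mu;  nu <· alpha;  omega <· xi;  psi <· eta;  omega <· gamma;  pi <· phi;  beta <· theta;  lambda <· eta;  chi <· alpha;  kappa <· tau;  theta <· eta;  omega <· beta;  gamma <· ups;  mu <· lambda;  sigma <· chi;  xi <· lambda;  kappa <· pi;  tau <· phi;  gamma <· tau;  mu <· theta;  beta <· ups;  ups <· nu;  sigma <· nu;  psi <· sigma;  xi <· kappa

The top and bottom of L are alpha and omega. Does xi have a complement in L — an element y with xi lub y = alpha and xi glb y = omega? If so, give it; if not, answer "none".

none

For every candidate y, either xi ∨ y ≠ alpha or xi ∧ y ≠ omega; no complement exists.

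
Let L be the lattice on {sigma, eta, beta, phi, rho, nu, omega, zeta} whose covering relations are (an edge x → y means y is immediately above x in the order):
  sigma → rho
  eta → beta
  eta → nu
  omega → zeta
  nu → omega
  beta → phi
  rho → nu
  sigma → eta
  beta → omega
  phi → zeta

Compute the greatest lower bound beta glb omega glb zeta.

Common lower bounds of {beta, omega, zeta}: beta, eta, sigma.
The greatest among these is beta.

beta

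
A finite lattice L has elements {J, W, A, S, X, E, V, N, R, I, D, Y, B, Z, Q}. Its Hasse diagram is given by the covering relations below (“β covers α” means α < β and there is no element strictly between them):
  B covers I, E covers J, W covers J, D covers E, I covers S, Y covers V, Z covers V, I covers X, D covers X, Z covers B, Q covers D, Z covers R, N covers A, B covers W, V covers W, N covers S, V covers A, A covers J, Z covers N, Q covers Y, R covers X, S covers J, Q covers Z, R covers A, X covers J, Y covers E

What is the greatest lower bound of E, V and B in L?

J

Common lower bounds of {E, V, B}: J.
The greatest among these is J.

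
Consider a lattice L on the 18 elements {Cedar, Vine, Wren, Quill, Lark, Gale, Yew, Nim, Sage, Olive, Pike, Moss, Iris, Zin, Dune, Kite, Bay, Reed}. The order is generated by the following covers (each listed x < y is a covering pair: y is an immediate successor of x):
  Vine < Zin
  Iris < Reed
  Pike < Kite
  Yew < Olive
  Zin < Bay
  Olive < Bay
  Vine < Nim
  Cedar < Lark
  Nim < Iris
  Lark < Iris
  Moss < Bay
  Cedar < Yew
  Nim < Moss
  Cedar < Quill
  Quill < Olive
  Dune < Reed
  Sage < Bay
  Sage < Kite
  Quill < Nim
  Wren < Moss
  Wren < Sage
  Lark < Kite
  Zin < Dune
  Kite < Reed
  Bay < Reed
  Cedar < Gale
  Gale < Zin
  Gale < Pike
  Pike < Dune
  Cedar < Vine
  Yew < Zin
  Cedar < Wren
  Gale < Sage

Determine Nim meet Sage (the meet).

Cedar

Common lower bounds of {Nim, Sage}: Cedar.
The greatest among these is Cedar.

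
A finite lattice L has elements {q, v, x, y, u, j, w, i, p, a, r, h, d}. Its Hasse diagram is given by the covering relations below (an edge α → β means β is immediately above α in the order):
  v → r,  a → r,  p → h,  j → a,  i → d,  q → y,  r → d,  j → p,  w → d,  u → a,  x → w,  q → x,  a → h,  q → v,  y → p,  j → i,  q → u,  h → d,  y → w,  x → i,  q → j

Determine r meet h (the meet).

Common lower bounds of {r, h}: a, j, q, u.
The greatest among these is a.

a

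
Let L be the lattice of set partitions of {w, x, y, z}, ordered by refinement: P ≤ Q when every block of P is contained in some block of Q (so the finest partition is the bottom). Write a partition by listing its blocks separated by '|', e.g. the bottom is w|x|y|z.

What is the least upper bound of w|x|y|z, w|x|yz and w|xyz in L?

w|xyz

The join of w|x|y|z, w|x|yz, w|xyz merges any blocks that overlap across the partitions, giving w|xyz.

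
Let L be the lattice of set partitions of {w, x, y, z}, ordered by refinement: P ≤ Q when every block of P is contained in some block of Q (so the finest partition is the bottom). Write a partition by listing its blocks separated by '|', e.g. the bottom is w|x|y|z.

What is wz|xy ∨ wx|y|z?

wxyz

The join of wz|xy and wx|y|z merges any blocks that overlap across the partitions, giving wxyz.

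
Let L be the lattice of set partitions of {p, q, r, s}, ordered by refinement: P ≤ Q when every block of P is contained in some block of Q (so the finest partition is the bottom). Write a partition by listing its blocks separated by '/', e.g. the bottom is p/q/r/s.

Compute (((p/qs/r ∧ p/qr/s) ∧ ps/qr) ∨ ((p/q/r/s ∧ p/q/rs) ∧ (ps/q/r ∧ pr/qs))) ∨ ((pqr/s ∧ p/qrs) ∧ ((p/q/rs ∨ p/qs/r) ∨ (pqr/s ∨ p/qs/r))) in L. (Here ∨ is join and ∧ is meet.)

p/qr/s

p/qs/r ∧ p/qr/s = p/q/r/s
p/q/r/s ∧ ps/qr = p/q/r/s
p/q/r/s ∧ p/q/rs = p/q/r/s
ps/q/r ∧ pr/qs = p/q/r/s
p/q/r/s ∧ p/q/r/s = p/q/r/s
p/q/r/s ∨ p/q/r/s = p/q/r/s
pqr/s ∧ p/qrs = p/qr/s
p/q/rs ∨ p/qs/r = p/qrs
pqr/s ∨ p/qs/r = pqrs
p/qrs ∨ pqrs = pqrs
p/qr/s ∧ pqrs = p/qr/s
p/q/r/s ∨ p/qr/s = p/qr/s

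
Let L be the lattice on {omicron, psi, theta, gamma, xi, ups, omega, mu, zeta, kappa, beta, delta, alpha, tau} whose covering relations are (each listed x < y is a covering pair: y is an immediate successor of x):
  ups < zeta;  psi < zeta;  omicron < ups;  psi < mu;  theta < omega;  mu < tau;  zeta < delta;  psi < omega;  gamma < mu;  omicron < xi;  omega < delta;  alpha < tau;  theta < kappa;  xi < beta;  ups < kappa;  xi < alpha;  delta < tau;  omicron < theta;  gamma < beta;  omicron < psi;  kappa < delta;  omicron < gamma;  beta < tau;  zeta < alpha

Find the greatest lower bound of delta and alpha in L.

zeta

Common lower bounds of {delta, alpha}: omicron, psi, ups, zeta.
The greatest among these is zeta.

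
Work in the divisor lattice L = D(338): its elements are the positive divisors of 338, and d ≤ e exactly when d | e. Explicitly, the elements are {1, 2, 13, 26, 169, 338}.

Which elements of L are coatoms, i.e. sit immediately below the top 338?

The coatoms are exactly the elements covered by 338: 169, 26.

169, 26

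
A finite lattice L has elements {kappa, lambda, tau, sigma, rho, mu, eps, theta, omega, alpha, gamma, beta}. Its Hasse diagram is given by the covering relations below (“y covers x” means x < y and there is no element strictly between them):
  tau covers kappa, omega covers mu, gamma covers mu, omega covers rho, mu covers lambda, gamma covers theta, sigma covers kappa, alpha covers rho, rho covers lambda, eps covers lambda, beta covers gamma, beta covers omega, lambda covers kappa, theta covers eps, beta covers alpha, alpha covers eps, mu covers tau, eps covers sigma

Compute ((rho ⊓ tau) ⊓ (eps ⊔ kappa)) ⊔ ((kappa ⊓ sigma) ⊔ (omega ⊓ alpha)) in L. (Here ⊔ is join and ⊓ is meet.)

rho ∧ tau = kappa
eps ∨ kappa = eps
kappa ∧ eps = kappa
kappa ∧ sigma = kappa
omega ∧ alpha = rho
kappa ∨ rho = rho
kappa ∨ rho = rho

rho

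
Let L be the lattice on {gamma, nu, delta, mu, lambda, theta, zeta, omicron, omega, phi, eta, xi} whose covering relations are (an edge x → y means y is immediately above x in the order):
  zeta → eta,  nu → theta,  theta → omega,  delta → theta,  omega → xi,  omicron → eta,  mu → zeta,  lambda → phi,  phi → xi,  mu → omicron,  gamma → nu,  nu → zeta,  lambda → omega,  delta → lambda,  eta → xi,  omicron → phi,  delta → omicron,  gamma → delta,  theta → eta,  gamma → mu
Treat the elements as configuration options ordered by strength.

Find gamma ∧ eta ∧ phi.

gamma

Common lower bounds of {gamma, eta, phi}: gamma.
The greatest among these is gamma.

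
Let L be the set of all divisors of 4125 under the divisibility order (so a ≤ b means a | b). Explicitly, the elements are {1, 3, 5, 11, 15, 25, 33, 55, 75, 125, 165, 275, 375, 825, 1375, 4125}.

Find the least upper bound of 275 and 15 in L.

825

In the divisibility order, the join is the least common multiple: lcm(275, 15) = 825.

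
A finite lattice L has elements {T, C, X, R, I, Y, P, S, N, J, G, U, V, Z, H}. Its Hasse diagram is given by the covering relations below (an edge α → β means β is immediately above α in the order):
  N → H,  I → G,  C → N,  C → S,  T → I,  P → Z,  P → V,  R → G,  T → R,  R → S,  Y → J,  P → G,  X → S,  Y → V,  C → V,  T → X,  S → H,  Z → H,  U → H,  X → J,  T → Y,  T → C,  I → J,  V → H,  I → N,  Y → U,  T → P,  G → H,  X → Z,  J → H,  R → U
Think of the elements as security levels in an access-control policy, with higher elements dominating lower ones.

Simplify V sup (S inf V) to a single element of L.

V

S ∧ V = C
V ∨ C = V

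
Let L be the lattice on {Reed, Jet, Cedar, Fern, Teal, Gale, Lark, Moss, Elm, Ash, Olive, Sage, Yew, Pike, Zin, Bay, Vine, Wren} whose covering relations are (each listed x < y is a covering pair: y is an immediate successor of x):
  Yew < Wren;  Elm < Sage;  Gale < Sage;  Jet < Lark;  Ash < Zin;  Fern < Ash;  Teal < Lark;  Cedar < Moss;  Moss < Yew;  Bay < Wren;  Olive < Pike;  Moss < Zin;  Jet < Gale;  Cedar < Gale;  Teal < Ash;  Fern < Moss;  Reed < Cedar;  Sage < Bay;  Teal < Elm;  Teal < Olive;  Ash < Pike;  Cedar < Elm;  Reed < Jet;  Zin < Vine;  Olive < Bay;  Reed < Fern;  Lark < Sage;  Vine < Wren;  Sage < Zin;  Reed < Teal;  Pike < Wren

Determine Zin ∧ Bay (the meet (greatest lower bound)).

Common lower bounds of {Zin, Bay}: Cedar, Elm, Gale, Jet, Lark, Reed, Sage, Teal.
The greatest among these is Sage.

Sage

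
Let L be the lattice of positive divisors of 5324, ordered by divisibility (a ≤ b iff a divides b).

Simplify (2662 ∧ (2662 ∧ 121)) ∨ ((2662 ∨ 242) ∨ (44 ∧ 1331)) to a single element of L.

2662 ∧ 121 = 121
2662 ∧ 121 = 121
2662 ∨ 242 = 2662
44 ∧ 1331 = 11
2662 ∨ 11 = 2662
121 ∨ 2662 = 2662

2662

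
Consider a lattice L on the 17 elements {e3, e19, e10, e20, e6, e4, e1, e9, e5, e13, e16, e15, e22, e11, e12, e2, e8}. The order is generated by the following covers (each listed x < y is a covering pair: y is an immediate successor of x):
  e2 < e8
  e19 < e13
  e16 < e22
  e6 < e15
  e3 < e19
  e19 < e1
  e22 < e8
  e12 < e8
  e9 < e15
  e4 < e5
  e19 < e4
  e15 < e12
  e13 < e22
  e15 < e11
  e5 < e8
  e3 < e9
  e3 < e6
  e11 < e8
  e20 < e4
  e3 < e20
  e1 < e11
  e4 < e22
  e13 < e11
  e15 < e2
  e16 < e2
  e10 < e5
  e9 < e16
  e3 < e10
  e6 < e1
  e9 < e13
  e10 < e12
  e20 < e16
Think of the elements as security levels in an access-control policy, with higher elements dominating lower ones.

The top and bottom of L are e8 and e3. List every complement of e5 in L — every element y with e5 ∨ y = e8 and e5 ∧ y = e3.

e15, e6, e9

Need y with e5 ∨ y = e8 and e5 ∧ y = e3.
Checking each element gives: e15, e6, e9.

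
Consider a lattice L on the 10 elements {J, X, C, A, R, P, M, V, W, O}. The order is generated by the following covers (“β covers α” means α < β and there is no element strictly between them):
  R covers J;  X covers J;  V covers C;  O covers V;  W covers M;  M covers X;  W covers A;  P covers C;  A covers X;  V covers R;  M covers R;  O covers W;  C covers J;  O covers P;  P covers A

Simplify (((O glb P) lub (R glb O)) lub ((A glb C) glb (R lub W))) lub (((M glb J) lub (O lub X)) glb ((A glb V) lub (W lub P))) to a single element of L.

O

O ∧ P = P
R ∧ O = R
P ∨ R = O
A ∧ C = J
R ∨ W = W
J ∧ W = J
O ∨ J = O
M ∧ J = J
O ∨ X = O
J ∨ O = O
A ∧ V = J
W ∨ P = O
J ∨ O = O
O ∧ O = O
O ∨ O = O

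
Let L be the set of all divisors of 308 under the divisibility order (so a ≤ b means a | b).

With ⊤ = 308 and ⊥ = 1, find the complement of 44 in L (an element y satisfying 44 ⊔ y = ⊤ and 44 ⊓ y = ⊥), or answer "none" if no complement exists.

Need y with 44 ∨ y = 308 and 44 ∧ y = 1.
Checking each element gives: 7.

7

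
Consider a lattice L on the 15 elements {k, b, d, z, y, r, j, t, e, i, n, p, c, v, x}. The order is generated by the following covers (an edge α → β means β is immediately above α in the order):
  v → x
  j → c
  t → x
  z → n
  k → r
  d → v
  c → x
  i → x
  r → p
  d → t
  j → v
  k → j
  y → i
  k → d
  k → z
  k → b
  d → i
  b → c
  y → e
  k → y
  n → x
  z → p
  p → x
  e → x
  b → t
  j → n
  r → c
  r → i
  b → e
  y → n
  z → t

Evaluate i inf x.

i ∧ x = i

i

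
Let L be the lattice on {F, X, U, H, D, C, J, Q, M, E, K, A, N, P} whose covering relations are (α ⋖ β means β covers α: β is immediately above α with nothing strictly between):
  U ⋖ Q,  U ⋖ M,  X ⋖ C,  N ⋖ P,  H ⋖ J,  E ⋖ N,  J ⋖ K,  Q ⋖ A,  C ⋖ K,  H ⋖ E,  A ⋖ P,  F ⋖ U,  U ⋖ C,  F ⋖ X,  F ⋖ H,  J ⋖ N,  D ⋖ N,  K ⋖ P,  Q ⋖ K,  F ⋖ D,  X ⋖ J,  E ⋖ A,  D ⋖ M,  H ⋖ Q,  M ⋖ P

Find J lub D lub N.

N

Common upper bounds of {J, D, N}: N, P.
The least among these is N.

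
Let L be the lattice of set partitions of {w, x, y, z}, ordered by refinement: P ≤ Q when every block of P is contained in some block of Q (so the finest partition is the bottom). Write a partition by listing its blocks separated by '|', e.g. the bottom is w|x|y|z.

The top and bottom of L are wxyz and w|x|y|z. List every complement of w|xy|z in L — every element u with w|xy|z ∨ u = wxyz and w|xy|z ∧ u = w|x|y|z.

wxz|y, wx|yz, wyz|x, wy|xz

Need u with w|xy|z ∨ u = wxyz and w|xy|z ∧ u = w|x|y|z.
Checking each element gives: wxz|y, wx|yz, wyz|x, wy|xz.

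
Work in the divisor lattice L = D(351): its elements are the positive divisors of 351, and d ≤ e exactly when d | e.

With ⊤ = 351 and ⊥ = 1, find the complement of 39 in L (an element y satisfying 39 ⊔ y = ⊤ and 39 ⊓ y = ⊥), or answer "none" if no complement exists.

none

For every candidate y, either 39 ∨ y ≠ 351 or 39 ∧ y ≠ 1; no complement exists.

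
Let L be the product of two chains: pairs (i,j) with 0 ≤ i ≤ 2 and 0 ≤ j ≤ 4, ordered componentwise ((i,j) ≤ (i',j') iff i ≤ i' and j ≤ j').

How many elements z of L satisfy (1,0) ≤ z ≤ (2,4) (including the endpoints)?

The interval [(1,0), (2,4)] = {(1,0), (1,1), (1,2), (1,3), (1,4), (2,0), (2,1), (2,2), (2,3), (2,4)}, which has 10 elements.

10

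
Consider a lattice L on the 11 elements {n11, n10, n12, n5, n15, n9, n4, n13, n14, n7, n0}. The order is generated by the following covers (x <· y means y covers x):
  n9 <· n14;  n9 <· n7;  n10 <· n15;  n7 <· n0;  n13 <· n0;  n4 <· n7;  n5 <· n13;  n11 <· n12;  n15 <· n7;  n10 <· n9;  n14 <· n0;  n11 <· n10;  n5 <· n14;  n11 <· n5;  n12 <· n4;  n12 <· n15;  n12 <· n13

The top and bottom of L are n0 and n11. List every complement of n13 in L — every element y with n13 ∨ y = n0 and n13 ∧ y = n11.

Need y with n13 ∨ y = n0 and n13 ∧ y = n11.
Checking each element gives: n10, n9.

n10, n9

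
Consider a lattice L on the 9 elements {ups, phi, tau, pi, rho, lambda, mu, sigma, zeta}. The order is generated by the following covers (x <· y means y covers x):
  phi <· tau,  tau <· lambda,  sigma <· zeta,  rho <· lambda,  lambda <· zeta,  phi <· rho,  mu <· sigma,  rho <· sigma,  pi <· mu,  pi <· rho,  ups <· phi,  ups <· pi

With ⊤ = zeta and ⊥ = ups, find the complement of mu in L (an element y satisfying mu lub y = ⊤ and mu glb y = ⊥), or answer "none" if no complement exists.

Need y with mu ∨ y = zeta and mu ∧ y = ups.
Checking each element gives: tau.

tau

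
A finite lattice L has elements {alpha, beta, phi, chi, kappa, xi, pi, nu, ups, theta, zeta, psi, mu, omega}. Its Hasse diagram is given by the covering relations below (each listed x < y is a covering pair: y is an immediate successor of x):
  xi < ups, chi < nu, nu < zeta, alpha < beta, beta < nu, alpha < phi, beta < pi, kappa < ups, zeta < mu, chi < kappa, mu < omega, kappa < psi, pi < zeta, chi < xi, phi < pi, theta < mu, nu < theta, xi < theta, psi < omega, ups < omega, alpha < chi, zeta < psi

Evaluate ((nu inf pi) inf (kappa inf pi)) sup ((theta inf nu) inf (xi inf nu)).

nu ∧ pi = beta
kappa ∧ pi = alpha
beta ∧ alpha = alpha
theta ∧ nu = nu
xi ∧ nu = chi
nu ∧ chi = chi
alpha ∨ chi = chi

chi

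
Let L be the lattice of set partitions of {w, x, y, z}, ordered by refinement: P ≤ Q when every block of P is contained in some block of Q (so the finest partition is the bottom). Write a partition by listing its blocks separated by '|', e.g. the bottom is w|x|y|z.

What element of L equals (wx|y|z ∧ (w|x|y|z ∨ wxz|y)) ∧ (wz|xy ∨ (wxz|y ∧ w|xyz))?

w|x|y|z ∨ wxz|y = wxz|y
wx|y|z ∧ wxz|y = wx|y|z
wxz|y ∧ w|xyz = w|xz|y
wz|xy ∨ w|xz|y = wxyz
wx|y|z ∧ wxyz = wx|y|z

wx|y|z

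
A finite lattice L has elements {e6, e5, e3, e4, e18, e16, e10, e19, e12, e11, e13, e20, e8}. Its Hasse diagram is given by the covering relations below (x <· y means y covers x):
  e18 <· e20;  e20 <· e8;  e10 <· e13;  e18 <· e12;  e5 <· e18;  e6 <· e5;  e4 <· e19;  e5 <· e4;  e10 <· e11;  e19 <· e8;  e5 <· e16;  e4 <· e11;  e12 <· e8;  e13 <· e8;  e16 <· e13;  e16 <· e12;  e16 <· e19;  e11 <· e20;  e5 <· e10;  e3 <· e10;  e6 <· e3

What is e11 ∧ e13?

e10

Common lower bounds of {e11, e13}: e10, e3, e5, e6.
The greatest among these is e10.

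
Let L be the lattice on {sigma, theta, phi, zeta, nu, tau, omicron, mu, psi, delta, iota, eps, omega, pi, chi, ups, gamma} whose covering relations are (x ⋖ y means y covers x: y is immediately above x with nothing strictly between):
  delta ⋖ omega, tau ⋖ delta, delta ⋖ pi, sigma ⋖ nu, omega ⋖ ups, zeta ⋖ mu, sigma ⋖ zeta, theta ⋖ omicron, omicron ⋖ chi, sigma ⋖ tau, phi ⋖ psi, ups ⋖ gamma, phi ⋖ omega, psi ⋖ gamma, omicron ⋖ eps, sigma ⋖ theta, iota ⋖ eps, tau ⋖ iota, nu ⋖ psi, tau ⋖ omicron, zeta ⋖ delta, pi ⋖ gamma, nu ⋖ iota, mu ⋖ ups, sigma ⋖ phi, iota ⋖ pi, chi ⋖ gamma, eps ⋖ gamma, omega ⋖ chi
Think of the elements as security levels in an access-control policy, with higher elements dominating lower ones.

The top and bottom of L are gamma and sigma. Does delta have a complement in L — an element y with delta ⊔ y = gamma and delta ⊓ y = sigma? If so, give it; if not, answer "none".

psi

Need y with delta ∨ y = gamma and delta ∧ y = sigma.
Checking each element gives: psi.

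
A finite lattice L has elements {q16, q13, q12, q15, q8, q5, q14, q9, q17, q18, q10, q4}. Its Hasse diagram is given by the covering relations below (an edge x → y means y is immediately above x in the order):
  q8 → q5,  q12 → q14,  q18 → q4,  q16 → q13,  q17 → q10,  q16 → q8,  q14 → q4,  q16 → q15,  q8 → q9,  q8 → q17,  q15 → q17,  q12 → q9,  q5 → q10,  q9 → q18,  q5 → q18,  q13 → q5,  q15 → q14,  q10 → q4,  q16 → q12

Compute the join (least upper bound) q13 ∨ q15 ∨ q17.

Common upper bounds of {q13, q15, q17}: q10, q4.
The least among these is q10.

q10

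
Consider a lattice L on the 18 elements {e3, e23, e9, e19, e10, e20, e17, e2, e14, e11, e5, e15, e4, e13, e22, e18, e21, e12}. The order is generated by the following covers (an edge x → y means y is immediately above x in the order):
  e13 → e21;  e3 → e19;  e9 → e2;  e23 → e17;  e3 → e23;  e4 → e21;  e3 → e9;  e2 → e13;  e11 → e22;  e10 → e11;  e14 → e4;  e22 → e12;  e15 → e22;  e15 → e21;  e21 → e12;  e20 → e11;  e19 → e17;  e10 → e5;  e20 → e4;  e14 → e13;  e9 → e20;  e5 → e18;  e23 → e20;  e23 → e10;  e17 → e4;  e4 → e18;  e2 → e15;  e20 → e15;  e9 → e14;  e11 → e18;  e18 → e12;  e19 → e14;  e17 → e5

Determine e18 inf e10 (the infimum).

e10

Common lower bounds of {e18, e10}: e10, e23, e3.
The greatest among these is e10.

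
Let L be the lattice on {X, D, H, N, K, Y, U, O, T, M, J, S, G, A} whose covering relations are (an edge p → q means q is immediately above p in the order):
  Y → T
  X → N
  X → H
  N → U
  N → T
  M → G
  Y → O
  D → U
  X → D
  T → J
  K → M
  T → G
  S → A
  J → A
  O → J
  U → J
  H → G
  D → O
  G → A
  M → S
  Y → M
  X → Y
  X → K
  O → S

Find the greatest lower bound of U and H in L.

X

Common lower bounds of {U, H}: X.
The greatest among these is X.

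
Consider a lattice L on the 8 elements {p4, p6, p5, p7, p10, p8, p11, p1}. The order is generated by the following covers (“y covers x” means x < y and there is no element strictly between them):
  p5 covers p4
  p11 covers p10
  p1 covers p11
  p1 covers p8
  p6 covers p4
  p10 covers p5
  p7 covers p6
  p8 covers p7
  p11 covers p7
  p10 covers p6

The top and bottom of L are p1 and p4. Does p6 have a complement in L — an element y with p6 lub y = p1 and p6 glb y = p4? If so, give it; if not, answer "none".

For every candidate y, either p6 ∨ y ≠ p1 or p6 ∧ y ≠ p4; no complement exists.

none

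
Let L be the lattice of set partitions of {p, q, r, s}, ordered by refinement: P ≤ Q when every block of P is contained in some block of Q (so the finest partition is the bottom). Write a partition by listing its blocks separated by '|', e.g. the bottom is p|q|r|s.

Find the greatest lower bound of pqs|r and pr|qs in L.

p|qs|r

Common lower bounds of {pqs|r, pr|qs}: p|qs|r, p|q|r|s.
The greatest among these is p|qs|r.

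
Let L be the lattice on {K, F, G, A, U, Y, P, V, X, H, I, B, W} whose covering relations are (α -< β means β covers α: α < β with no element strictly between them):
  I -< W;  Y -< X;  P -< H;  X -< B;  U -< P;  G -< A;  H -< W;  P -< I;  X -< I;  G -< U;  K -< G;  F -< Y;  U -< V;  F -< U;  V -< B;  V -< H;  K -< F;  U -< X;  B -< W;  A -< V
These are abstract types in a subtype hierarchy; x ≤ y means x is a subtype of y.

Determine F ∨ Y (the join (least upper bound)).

Y

Common upper bounds of {F, Y}: B, I, W, X, Y.
The least among these is Y.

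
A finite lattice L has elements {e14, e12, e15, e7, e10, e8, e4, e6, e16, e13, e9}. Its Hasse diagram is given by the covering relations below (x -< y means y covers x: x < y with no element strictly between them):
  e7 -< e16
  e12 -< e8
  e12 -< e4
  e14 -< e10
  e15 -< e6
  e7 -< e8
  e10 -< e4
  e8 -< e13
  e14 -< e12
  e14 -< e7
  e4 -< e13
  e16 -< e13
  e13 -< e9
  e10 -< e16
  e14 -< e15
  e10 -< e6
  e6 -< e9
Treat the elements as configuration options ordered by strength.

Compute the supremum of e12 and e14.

e12

Common upper bounds of {e12, e14}: e12, e13, e4, e8, e9.
The least among these is e12.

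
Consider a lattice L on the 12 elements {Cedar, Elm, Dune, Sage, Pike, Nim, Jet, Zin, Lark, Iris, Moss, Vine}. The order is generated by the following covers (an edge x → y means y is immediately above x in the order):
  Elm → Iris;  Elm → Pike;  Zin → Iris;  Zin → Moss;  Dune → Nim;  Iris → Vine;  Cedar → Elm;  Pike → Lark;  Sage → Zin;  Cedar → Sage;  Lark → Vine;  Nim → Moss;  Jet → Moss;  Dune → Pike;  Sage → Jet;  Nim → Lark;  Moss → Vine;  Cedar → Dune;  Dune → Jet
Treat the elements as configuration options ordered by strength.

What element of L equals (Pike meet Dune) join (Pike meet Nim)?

Pike ∧ Dune = Dune
Pike ∧ Nim = Dune
Dune ∨ Dune = Dune

Dune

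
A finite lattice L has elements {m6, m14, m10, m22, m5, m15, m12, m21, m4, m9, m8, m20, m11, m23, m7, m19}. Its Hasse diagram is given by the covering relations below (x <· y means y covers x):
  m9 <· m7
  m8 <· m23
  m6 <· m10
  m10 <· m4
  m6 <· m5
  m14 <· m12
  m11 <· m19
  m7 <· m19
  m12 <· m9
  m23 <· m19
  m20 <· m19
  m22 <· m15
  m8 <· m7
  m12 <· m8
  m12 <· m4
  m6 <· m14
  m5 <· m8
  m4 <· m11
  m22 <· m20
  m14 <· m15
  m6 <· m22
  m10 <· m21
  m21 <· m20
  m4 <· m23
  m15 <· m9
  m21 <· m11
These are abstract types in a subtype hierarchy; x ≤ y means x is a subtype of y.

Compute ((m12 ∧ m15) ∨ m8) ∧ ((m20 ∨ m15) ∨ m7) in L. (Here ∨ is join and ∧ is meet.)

m8

m12 ∧ m15 = m14
m14 ∨ m8 = m8
m20 ∨ m15 = m19
m19 ∨ m7 = m19
m8 ∧ m19 = m8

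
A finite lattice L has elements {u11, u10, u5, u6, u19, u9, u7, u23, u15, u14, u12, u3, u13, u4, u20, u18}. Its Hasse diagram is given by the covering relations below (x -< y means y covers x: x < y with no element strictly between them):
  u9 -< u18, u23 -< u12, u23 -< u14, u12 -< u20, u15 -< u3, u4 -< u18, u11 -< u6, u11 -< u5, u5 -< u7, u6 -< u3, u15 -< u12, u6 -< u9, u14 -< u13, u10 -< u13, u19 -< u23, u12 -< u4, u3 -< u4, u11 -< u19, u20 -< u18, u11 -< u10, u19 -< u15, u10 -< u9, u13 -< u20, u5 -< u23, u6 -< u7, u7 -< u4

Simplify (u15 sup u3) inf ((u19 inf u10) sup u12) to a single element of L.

u15 ∨ u3 = u3
u19 ∧ u10 = u11
u11 ∨ u12 = u12
u3 ∧ u12 = u15

u15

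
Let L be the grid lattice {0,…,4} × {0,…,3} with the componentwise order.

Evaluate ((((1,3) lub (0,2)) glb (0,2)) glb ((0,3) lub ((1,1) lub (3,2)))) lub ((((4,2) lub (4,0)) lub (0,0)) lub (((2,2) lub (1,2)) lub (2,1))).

(4,2)

(1,3) ∨ (0,2) = (1,3)
(1,3) ∧ (0,2) = (0,2)
(1,1) ∨ (3,2) = (3,2)
(0,3) ∨ (3,2) = (3,3)
(0,2) ∧ (3,3) = (0,2)
(4,2) ∨ (4,0) = (4,2)
(4,2) ∨ (0,0) = (4,2)
(2,2) ∨ (1,2) = (2,2)
(2,2) ∨ (2,1) = (2,2)
(4,2) ∨ (2,2) = (4,2)
(0,2) ∨ (4,2) = (4,2)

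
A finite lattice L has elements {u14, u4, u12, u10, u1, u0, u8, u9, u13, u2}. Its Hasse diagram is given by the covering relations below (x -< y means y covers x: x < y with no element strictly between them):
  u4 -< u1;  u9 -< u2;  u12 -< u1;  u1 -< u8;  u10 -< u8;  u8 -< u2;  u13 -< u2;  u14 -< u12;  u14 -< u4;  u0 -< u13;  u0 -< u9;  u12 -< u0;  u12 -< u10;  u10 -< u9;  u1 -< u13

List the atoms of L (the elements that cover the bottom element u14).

u12, u4

The atoms are exactly the elements that cover u14: u12, u4.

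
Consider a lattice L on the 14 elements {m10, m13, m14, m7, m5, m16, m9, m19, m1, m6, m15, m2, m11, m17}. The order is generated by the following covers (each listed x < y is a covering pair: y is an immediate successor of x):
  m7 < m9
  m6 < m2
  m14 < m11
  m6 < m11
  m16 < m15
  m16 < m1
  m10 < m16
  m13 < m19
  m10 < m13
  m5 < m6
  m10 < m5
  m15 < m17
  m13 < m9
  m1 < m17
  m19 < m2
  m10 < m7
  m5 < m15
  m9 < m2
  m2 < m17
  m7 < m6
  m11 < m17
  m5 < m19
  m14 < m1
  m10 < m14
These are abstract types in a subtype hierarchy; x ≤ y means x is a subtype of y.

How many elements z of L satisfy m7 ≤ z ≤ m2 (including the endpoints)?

4

The interval [m7, m2] = {m2, m6, m7, m9}, which has 4 elements.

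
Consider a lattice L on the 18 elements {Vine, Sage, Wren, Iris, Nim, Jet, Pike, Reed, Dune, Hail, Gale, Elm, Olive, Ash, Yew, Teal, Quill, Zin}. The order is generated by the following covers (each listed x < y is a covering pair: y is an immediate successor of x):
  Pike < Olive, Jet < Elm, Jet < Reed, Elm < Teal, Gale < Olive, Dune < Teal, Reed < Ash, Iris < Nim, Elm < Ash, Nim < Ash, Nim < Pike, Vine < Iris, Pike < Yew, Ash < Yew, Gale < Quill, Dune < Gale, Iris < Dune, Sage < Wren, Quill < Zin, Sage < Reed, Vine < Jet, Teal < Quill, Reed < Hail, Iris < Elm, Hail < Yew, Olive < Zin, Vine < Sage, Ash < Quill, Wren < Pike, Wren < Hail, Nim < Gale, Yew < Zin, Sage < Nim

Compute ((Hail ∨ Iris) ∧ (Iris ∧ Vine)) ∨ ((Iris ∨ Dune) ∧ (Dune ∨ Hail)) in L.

Dune

Hail ∨ Iris = Yew
Iris ∧ Vine = Vine
Yew ∧ Vine = Vine
Iris ∨ Dune = Dune
Dune ∨ Hail = Zin
Dune ∧ Zin = Dune
Vine ∨ Dune = Dune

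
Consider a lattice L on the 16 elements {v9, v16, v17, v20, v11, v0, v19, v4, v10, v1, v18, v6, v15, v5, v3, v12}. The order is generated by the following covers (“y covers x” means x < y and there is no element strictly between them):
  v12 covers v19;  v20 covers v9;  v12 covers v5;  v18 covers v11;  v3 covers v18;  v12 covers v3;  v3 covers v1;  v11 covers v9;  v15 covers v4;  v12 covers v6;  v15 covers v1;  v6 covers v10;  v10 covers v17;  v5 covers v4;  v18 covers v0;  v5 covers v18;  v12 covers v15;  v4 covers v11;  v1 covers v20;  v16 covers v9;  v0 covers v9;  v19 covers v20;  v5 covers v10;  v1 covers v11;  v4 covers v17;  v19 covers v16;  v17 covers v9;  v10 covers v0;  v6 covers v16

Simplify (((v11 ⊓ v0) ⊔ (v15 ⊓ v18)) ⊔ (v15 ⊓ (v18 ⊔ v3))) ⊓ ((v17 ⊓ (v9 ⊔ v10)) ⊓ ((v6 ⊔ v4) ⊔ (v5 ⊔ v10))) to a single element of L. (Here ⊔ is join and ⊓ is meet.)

v11 ∧ v0 = v9
v15 ∧ v18 = v11
v9 ∨ v11 = v11
v18 ∨ v3 = v3
v15 ∧ v3 = v1
v11 ∨ v1 = v1
v9 ∨ v10 = v10
v17 ∧ v10 = v17
v6 ∨ v4 = v12
v5 ∨ v10 = v5
v12 ∨ v5 = v12
v17 ∧ v12 = v17
v1 ∧ v17 = v9

v9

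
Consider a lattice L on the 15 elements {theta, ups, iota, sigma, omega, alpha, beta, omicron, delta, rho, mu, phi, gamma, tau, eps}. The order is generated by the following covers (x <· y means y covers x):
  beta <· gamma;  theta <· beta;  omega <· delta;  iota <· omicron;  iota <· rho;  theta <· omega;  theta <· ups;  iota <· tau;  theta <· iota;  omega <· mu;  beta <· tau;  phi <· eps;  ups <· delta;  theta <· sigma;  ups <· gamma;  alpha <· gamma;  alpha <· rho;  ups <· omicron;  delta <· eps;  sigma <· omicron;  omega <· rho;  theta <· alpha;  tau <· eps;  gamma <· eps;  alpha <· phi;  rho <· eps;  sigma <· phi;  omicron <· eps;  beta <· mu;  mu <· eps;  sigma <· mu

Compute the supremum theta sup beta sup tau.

Common upper bounds of {theta, beta, tau}: eps, tau.
The least among these is tau.

tau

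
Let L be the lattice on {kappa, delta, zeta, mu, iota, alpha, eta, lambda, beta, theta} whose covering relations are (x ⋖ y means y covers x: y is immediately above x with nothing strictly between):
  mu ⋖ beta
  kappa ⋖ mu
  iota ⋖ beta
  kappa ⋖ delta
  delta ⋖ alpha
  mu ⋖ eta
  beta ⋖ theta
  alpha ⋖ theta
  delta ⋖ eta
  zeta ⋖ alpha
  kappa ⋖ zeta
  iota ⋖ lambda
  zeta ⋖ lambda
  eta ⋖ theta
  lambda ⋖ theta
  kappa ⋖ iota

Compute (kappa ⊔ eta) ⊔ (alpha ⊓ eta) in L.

eta

kappa ∨ eta = eta
alpha ∧ eta = delta
eta ∨ delta = eta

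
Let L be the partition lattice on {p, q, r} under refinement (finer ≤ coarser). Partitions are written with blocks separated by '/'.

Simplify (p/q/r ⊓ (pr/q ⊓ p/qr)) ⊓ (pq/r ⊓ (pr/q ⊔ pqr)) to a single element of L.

p/q/r

pr/q ∧ p/qr = p/q/r
p/q/r ∧ p/q/r = p/q/r
pr/q ∨ pqr = pqr
pq/r ∧ pqr = pq/r
p/q/r ∧ pq/r = p/q/r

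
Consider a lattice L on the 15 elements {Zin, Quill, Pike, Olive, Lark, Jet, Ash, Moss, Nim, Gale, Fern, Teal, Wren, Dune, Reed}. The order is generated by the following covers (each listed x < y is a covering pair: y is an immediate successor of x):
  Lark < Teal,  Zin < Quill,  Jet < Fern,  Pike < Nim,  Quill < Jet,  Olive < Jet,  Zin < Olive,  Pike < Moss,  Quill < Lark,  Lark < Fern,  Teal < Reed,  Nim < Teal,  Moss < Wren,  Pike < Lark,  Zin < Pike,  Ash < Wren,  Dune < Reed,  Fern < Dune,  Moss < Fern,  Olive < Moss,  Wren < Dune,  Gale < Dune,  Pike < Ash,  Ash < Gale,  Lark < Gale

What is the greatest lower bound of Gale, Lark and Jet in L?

Quill

Common lower bounds of {Gale, Lark, Jet}: Quill, Zin.
The greatest among these is Quill.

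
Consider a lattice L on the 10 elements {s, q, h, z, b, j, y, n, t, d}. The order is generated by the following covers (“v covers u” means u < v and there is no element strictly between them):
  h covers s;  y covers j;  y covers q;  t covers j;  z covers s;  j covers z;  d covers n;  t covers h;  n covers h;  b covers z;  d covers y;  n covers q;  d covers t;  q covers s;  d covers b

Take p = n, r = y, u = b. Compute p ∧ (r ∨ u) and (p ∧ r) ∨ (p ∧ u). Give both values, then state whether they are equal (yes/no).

r ∨ u = d, so p ∧ (r ∨ u) = n ∧ d = n.
p ∧ r = q and p ∧ u = s, so (p ∧ r) ∨ (p ∧ u) = q ∨ s = q.
Equal: no.

n; q; no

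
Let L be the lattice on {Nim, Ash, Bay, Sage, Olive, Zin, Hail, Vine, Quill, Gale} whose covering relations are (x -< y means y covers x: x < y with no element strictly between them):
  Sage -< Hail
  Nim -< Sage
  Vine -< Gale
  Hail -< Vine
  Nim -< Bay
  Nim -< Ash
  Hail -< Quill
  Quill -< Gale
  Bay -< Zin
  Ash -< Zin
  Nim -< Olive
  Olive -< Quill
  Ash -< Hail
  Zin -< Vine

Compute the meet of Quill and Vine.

Hail

Common lower bounds of {Quill, Vine}: Ash, Hail, Nim, Sage.
The greatest among these is Hail.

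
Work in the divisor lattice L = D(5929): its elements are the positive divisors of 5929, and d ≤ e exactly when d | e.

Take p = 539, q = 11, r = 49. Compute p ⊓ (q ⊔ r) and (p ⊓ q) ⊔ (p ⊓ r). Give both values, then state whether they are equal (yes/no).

539; 539; yes

q ⊔ r = 539, so p ⊓ (q ⊔ r) = 539 ⊓ 539 = 539.
p ⊓ q = 11 and p ⊓ r = 49, so (p ⊓ q) ⊔ (p ⊓ r) = 11 ⊔ 49 = 539.
Equal: yes.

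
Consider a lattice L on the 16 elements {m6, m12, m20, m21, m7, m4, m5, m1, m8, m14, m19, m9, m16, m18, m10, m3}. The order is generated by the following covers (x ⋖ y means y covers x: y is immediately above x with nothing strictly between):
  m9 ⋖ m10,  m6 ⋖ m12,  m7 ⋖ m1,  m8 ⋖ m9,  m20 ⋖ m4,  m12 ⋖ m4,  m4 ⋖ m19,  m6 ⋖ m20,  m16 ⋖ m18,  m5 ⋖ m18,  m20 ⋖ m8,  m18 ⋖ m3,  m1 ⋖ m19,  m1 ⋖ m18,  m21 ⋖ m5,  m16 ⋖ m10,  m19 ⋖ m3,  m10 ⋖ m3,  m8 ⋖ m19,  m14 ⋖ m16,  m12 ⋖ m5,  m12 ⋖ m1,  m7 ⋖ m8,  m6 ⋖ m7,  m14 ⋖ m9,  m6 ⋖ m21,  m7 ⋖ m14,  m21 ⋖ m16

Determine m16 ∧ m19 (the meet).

Common lower bounds of {m16, m19}: m6, m7.
The greatest among these is m7.

m7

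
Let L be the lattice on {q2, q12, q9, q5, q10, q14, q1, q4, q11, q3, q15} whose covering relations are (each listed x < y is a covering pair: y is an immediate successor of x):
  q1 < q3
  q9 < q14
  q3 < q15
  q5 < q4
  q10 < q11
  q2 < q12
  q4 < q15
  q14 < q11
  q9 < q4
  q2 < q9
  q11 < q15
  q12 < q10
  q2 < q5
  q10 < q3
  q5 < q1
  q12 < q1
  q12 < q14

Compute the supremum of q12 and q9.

q14

Common upper bounds of {q12, q9}: q11, q14, q15.
The least among these is q14.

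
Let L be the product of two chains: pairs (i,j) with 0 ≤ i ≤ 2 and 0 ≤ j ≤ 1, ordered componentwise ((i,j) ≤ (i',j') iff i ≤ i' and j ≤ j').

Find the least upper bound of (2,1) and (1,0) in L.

In a product of chains, the join is componentwise max, giving (2,1).

(2,1)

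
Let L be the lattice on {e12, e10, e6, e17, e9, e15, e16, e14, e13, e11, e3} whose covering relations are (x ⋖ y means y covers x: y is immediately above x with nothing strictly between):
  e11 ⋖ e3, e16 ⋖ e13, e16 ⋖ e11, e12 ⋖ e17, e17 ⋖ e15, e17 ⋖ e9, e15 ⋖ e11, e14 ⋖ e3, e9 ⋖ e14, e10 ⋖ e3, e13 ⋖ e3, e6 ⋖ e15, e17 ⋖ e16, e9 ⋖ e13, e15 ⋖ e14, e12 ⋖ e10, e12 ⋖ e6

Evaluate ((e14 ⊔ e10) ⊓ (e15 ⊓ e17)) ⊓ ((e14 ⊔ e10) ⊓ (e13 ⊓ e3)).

e17

e14 ∨ e10 = e3
e15 ∧ e17 = e17
e3 ∧ e17 = e17
e14 ∨ e10 = e3
e13 ∧ e3 = e13
e3 ∧ e13 = e13
e17 ∧ e13 = e17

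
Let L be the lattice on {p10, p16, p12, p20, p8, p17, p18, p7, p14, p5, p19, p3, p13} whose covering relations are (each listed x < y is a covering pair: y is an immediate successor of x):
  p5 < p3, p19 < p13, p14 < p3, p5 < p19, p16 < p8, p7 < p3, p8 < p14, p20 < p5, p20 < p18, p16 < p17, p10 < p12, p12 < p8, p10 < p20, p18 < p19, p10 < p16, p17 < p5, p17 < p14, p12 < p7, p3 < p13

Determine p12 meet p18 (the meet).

Common lower bounds of {p12, p18}: p10.
The greatest among these is p10.

p10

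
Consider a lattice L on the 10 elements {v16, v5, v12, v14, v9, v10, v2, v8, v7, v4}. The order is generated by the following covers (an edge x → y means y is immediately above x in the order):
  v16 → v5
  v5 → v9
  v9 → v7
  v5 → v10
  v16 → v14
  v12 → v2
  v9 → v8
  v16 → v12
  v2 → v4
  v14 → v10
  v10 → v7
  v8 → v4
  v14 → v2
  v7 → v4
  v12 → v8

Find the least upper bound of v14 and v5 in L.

Common upper bounds of {v14, v5}: v10, v4, v7.
The least among these is v10.

v10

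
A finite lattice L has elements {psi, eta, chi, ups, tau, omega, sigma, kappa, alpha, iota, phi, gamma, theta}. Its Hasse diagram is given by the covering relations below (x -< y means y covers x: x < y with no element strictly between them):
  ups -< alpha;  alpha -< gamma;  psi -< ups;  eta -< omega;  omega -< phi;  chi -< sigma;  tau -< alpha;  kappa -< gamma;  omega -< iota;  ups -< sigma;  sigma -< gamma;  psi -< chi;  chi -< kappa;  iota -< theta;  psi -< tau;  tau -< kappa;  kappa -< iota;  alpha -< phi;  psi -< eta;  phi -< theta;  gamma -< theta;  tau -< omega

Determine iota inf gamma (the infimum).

Common lower bounds of {iota, gamma}: chi, kappa, psi, tau.
The greatest among these is kappa.

kappa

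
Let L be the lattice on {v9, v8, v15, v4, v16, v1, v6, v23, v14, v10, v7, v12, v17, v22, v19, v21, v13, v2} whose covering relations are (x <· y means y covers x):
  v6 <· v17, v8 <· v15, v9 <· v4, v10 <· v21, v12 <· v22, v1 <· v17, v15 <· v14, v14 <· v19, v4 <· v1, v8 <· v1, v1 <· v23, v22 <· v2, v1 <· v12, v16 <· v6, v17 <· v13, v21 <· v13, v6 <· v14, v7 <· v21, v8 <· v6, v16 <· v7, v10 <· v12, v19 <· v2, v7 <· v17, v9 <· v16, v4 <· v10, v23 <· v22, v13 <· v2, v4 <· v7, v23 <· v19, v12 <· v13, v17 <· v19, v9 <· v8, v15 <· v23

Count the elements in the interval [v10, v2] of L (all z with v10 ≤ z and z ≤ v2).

The interval [v10, v2] = {v10, v12, v13, v2, v21, v22}, which has 6 elements.

6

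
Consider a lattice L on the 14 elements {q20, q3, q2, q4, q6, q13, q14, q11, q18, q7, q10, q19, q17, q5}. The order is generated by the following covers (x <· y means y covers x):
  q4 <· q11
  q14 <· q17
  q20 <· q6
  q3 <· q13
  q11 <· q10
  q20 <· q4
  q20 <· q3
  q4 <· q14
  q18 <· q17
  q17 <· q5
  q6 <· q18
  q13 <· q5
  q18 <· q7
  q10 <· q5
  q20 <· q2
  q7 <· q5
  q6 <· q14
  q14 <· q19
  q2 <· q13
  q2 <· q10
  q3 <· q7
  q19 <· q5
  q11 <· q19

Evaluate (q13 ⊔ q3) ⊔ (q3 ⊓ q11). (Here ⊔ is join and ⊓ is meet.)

q13

q13 ∨ q3 = q13
q3 ∧ q11 = q20
q13 ∨ q20 = q13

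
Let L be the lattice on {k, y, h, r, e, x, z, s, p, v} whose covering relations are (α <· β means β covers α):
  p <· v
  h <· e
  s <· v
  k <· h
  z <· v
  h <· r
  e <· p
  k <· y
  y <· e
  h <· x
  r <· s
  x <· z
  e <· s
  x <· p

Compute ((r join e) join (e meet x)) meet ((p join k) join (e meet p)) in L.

e

r ∨ e = s
e ∧ x = h
s ∨ h = s
p ∨ k = p
e ∧ p = e
p ∨ e = p
s ∧ p = e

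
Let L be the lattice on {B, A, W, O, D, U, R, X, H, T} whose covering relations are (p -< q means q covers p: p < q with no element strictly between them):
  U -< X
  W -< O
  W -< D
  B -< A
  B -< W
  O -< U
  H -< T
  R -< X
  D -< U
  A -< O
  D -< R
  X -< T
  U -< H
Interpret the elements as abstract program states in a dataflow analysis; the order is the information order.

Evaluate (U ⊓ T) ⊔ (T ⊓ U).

U ∧ T = U
T ∧ U = U
U ∨ U = U

U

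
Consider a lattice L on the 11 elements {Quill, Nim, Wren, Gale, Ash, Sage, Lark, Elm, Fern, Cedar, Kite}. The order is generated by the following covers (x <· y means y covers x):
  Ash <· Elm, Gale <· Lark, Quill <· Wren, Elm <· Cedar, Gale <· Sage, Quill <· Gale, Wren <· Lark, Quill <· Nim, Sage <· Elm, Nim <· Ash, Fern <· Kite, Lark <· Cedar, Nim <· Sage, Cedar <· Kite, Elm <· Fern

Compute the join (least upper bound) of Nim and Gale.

Common upper bounds of {Nim, Gale}: Cedar, Elm, Fern, Kite, Sage.
The least among these is Sage.

Sage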